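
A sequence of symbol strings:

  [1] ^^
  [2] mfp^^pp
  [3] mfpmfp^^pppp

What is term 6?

mfpmfpmfpmfpmfp^^pppppppppp

Each term wraps the previous one in mfp on the left and pp on the right.
From mfpmfp^^pppp, 3 further steps: mfpmfp^^pppp → mfpmfpmfp^^pppppp → mfpmfpmfpmfp^^pppppppp → (answer).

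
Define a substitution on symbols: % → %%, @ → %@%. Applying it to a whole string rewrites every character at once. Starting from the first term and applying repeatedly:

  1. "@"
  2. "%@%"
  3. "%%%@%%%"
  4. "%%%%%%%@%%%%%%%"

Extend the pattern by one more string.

Rewriting the 15 symbols of %%%%%%%@%%%%%%% one by one yields %% %% %% %% %% %% %% %@% %% %% %% %% %% %% %%; concatenated:

%%%%%%%%%%%%%%%@%%%%%%%%%%%%%%%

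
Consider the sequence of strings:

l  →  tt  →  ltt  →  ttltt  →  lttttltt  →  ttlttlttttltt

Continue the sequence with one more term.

This is a Fibonacci-style word recurrence s(k) = s(k−2)·s(k−1): e.g. l·tt = ltt.
Continuing: lttttltt · ttlttlttttltt gives term 7.

lttttlttttlttlttttltt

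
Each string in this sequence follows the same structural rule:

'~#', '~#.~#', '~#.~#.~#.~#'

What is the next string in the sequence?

Each string is two copies of the previous one joined by '.'.
Doubling ~#.~#.~#.~# with '.' between the halves:

~#.~#.~#.~#.~#.~#.~#.~#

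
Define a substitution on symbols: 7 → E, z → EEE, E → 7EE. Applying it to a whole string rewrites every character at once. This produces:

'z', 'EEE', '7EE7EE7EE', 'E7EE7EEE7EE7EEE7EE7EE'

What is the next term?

Rewriting the 21 symbols of E7EE7EEE7EE7EEE7EE7EE one by one yields 7EE E 7EE 7EE E 7EE 7EE 7EE E 7EE 7EE E 7EE 7EE 7EE E 7EE 7EE E 7EE 7EE; concatenated:

7EEE7EE7EEE7EE7EE7EEE7EE7EEE7EE7EE7EEE7EE7EEE7EE7EE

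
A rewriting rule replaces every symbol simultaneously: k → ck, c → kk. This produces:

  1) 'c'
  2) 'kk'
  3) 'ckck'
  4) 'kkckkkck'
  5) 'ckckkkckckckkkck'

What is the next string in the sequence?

Rewriting the 16 symbols of ckckkkckckckkkck one by one yields kk ck kk ck ck ck kk ck kk ck kk ck ck ck kk ck; concatenated:

kkckkkckckckkkckkkckkkckckckkkck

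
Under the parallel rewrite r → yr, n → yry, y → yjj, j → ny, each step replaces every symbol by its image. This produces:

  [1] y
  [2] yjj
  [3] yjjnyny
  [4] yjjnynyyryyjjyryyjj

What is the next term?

Applying the rule to each of the 19 symbols of yjjnynyyryyjjyryyjj gives the pieces yjj ny ny yry yjj yry yjj yjj yr yjj yjj ny ny yjj yr yjj yjj ny ny, which concatenate to the answer.

yjjnynyyryyjjyryyjjyjjyryjjyjjnynyyjjyryjjyjjnyny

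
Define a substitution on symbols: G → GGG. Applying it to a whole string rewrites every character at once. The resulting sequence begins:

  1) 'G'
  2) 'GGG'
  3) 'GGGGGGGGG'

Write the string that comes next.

GGGGGGGGGGGGGGGGGGGGGGGGGGG

Rewriting each symbol of GGGGGGGGG: G→GGG, G→GGG, G→GGG, G→GGG, G→GGG, G→GGG, G→GGG, G→GGG, G→GGG, which concatenates to GGG GGG GGG GGG GGG GGG GGG GGG GGG.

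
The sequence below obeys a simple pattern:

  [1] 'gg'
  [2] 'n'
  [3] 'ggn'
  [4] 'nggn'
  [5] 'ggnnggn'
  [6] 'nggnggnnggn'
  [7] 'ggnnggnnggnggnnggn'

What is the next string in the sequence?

nggnggnnggnggnnggnnggnggnnggn

From term 3 onward, concatenate the second-to-last term with the last: gg·n = ggn, n·ggn = nggn, …
So term 8 is nggnggnnggn·ggnnggnnggnggnnggn.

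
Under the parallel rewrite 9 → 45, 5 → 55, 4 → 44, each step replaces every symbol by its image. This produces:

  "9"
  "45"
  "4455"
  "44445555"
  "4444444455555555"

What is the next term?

Rewriting the 16 symbols of 4444444455555555 one by one yields 44 44 44 44 44 44 44 44 55 55 55 55 55 55 55 55; concatenated:

44444444444444445555555555555555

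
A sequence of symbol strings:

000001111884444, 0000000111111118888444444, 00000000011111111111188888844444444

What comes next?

000000000001111111111111111888888884444444444

Reading off run lengths: 0 runs 5, 7, 9; 1 runs 4, 8, 12; 8 runs 2, 4, 6; 4 runs 4, 6, 8 — each is linear in n (n = 1, 2, …).
At n = 4 the blocks have lengths 11, 16, 8, 10.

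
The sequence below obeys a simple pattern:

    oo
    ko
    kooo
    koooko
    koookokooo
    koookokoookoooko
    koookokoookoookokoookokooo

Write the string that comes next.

koookokoookoookokoookokoookoookokoookoooko

Each term (from the third on) is the previous term followed by the one before it: term 3 = ko·oo = kooo.
Continuing: koookokoookoookokoookokooo · koookokoookoooko gives term 8.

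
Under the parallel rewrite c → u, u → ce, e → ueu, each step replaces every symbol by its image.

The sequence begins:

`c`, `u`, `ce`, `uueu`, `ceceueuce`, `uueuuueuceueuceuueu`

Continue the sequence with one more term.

ceceueucececeueuceuueuceueuceuueuceceueuce

Replace each of the 19 characters of uueuuueuceueuceuueu in place — ce ce ueu ce ce ce ueu ce u ueu ce ueu ce u ueu ce ce ueu ce — and concatenate.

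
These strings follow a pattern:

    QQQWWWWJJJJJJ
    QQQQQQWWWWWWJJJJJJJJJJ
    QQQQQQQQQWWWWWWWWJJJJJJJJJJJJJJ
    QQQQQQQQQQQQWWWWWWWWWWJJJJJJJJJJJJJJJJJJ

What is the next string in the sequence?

Each string has the form Q^{3n} W^{2n+2} J^{4n+2} (n = 1, 2, …).
Setting n = 5 gives 15, 12, 22 characters in each block.

QQQQQQQQQQQQQQQWWWWWWWWWWWWJJJJJJJJJJJJJJJJJJJJJJ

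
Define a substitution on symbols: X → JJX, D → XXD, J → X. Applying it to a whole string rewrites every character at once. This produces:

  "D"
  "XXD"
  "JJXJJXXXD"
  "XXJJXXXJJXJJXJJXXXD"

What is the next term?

φ(XXJJXXXJJXJJXJJXXXD) expands symbol-by-symbol to JJX JJX X X JJX JJX JJX X X JJX X X JJX X X JJX JJX JJX XXD; joining the 19 pieces gives the next term.

JJXJJXXXJJXJJXJJXXXJJXXXJJXXXJJXJJXJJXXXD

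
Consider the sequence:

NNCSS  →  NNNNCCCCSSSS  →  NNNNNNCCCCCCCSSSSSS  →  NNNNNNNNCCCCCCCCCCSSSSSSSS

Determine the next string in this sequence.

NNNNNNNNNNCCCCCCCCCCCCCSSSSSSSSSS

Reading off run lengths: N runs 2, 4, 6, 8; C runs 1, 4, 7, 10; S runs 2, 4, 6, 8 — each is linear in n (n = 1, 2, …).
Setting n = 5 gives 10, 13, 10 characters in each block.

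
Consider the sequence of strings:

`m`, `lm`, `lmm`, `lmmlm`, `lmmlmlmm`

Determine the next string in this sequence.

lmmlmlmmlmmlm

From term 3 onward, concatenate the last term with the second-to-last: lm·m = lmm, lmm·lm = lmmlm, …
The next term joins lmmlmlmm and lmmlm.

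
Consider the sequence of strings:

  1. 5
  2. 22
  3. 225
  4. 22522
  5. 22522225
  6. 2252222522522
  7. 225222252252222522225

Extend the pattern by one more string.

Each term (from the third on) is the previous term followed by the one before it: term 3 = 22·5 = 225.
Continuing: 225222252252222522225 · 2252222522522 gives term 8.

2252222522522225222252252222522522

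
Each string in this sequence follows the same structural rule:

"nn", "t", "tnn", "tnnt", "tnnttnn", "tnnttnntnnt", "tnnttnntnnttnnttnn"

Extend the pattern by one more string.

tnnttnntnnttnnttnntnnttnntnnt

Each term (from the third on) is the previous term followed by the one before it: term 3 = t·nn = tnn.
Continuing: tnnttnntnnttnnttnn · tnnttnntnnt gives term 8.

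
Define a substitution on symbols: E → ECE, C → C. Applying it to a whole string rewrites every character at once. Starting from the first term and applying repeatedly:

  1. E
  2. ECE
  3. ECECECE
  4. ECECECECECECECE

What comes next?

Rewriting the 15 symbols of ECECECECECECECE one by one yields ECE C ECE C ECE C ECE C ECE C ECE C ECE C ECE; concatenated:

ECECECECECECECECECECECECECECECE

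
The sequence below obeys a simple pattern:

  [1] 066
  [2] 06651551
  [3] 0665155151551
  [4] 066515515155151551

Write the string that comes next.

Every step adds 51551 to the end: s(k+1) = s(k)·51551.
Applying this once more to 066515515155151551:

06651551515515155151551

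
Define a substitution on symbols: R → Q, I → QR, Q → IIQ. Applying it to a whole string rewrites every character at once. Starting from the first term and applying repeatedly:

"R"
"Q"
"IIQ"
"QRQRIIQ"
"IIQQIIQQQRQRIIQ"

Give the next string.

QRQRIIQIIQQRQRIIQIIQIIQQIIQQQRQRIIQ

Applying the rule to each of the 15 symbols of IIQQIIQQQRQRIIQ gives the pieces QR QR IIQ IIQ QR QR IIQ IIQ IIQ Q IIQ Q QR QR IIQ, which concatenate to the answer.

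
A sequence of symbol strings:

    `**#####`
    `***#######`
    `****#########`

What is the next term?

Term n consists of n *'s, followed by 2n+1 #'s, where the shown terms are n = 2, 3, 4.
At n = 5 the blocks have lengths 5, 11.

*****###########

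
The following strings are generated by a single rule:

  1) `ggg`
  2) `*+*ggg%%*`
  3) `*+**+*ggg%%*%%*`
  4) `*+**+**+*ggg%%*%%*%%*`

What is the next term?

Each term wraps the previous one in *+* on the left and %%* on the right.
Applying this once more to *+**+**+*ggg%%*%%*%%*:

*+**+**+**+*ggg%%*%%*%%*%%*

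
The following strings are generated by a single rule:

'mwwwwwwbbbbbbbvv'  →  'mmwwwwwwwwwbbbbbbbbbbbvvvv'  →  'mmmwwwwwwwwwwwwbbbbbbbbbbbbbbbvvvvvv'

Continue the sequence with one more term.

Reading off run lengths: m runs 1, 2, 3; w runs 6, 9, 12; b runs 7, 11, 15; v runs 2, 4, 6 — each is linear in n (n = 1, 2, …).
At n = 4 the blocks have lengths 4, 15, 19, 8.

mmmmwwwwwwwwwwwwwwwbbbbbbbbbbbbbbbbbbbvvvvvvvv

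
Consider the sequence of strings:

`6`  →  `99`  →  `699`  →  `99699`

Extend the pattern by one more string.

From term 3 onward, concatenate the second-to-last term with the last: 6·99 = 699, 99·699 = 99699, …
So term 5 is 699·99699.

69999699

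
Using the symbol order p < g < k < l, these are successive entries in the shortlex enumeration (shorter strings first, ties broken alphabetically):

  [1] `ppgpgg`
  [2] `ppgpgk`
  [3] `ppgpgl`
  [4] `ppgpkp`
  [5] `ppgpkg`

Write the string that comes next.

Treat ppgpkg as a base-4 numeral over the given alphabet and add one, carrying through any trailing l's.

ppgpkk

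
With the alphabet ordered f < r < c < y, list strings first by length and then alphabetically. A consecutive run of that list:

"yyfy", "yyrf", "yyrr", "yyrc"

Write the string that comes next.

yyry

Find the rightmost character of yyrc below y, bump it to the next letter, and reset everything to its right to f.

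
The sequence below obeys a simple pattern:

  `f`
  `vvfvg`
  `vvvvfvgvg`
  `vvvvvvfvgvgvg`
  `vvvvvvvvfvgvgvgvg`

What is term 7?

s(k+1) = vv·s(k)·vg, so each term gains vv as a prefix and vg as a suffix.
From vvvvvvvvfvgvgvgvg, 2 further steps: vvvvvvvvfvgvgvgvg → vvvvvvvvvvfvgvgvgvgvg → (answer).

vvvvvvvvvvvvfvgvgvgvgvgvg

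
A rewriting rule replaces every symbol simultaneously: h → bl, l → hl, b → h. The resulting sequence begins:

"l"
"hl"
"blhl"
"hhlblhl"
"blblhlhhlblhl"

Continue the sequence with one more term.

φ(blblhlhhlblhl) expands symbol-by-symbol to h hl h hl bl hl bl bl hl h hl bl hl; joining the 13 pieces gives the next term.

hhlhhlblhlblblhlhhlblhl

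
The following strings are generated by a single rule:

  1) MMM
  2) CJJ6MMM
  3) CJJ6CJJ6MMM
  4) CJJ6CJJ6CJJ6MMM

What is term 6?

Each term is the previous one with CJJ6 prepended.
From CJJ6CJJ6CJJ6MMM, 2 further steps: CJJ6CJJ6CJJ6MMM → CJJ6CJJ6CJJ6CJJ6MMM → (answer).

CJJ6CJJ6CJJ6CJJ6CJJ6MMM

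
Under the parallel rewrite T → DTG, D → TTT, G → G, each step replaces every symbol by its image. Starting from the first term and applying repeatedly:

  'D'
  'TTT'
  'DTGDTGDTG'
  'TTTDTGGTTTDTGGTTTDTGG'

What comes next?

Rewriting the 21 symbols of TTTDTGGTTTDTGGTTTDTGG one by one yields DTG DTG DTG TTT DTG G G DTG DTG DTG TTT DTG G G DTG DTG DTG TTT DTG G G; concatenated:

DTGDTGDTGTTTDTGGGDTGDTGDTGTTTDTGGGDTGDTGDTGTTTDTGGG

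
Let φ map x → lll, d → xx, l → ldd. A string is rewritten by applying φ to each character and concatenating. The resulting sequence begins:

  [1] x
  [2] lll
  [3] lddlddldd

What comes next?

lddxxxxlddxxxxlddxxxx

Expanding lddlddldd: l→ldd, d→xx, d→xx, l→ldd, d→xx, d→xx, l→ldd, d→xx, d→xx. Concatenated: ldd xx xx ldd xx xx ldd xx xx.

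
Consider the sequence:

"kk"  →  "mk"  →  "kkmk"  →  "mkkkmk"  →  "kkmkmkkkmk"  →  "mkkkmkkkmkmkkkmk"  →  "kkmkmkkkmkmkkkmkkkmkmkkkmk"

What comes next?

This is a Fibonacci-style word recurrence s(k) = s(k−2)·s(k−1): e.g. kk·mk = kkmk.
So term 8 is mkkkmkkkmkmkkkmk·kkmkmkkkmkmkkkmkkkmkmkkkmk.

mkkkmkkkmkmkkkmkkkmkmkkkmkmkkkmkkkmkmkkkmk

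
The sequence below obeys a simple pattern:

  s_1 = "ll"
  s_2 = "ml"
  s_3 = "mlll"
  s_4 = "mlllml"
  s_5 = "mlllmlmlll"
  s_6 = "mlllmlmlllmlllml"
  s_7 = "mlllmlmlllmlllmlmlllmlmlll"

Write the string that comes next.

mlllmlmlllmlllmlmlllmlmlllmlllmlmlllmlllml

Each term (from the third on) is the previous term followed by the one before it: term 3 = ml·ll = mlll.
So term 8 is mlllmlmlllmlllmlmlllmlmlll·mlllmlmlllmlllml.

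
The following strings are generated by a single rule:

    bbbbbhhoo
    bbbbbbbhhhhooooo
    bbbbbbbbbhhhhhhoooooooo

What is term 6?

The n-th term is 2n+3 b's then 2n h's then 3n-1 o's (n = 1, 2, …).
Setting n = 6 gives 15, 12, 17 characters in each block.

bbbbbbbbbbbbbbbhhhhhhhhhhhhooooooooooooooooo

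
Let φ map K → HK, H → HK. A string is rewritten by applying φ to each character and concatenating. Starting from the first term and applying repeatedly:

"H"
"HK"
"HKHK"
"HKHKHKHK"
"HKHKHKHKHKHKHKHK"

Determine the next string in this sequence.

HKHKHKHKHKHKHKHKHKHKHKHKHKHKHKHK

φ(HKHKHKHKHKHKHKHK) expands symbol-by-symbol to HK HK HK HK HK HK HK HK HK HK HK HK HK HK HK HK; joining the 16 pieces gives the next term.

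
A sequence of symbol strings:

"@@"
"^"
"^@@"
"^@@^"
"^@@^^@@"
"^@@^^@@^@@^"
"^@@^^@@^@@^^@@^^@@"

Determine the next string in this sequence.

Each term (from the third on) is the previous term followed by the one before it: term 3 = ^·@@ = ^@@.
So term 8 is ^@@^^@@^@@^^@@^^@@·^@@^^@@^@@^.

^@@^^@@^@@^^@@^^@@^@@^^@@^@@^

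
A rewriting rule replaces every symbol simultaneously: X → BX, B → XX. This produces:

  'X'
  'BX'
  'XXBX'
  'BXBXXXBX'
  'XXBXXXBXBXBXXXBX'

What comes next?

φ(XXBXXXBXBXBXXXBX) expands symbol-by-symbol to BX BX XX BX BX BX XX BX XX BX XX BX BX BX XX BX; joining the 16 pieces gives the next term.

BXBXXXBXBXBXXXBXXXBXXXBXBXBXXXBX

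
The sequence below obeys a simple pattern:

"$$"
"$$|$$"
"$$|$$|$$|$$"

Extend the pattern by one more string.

Each string is two copies of the previous one joined by '|'.
Doubling $$|$$|$$|$$ with '|' between the halves:

$$|$$|$$|$$|$$|$$|$$|$$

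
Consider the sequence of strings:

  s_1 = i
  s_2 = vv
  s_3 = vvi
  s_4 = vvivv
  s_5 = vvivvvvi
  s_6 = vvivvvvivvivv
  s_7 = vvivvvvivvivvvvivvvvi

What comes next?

vvivvvvivvivvvvivvvvivvivvvvivvivv

From term 3 onward, concatenate the last term with the second-to-last: vv·i = vvi, vvi·vv = vvivv, …
The next term joins vvivvvvivvivvvvivvvvi and vvivvvvivvivv.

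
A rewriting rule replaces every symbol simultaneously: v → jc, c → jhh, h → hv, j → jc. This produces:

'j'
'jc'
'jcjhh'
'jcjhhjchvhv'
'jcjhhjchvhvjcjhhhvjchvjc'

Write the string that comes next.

jcjhhjchvhvjcjhhhvjchvjcjcjhhjchvhvhvjcjcjhhhvjcjcjhh

φ(jcjhhjchvhvjcjhhhvjchvjc) expands symbol-by-symbol to jc jhh jc hv hv jc jhh hv jc hv jc jc jhh jc hv hv hv jc jc jhh hv jc jc jhh; joining the 24 pieces gives the next term.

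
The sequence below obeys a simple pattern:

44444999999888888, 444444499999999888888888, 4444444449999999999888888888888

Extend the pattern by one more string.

Reading off run lengths: 4 runs 5, 7, 9; 9 runs 6, 8, 10; 8 runs 6, 9, 12 — each is linear in n, where the shown terms are n = 2, 3, 4.
At n = 5 the blocks have lengths 11, 12, 15.

44444444444999999999999888888888888888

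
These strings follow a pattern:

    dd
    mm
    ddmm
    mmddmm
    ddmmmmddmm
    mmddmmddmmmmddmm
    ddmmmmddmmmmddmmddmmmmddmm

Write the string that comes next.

From term 3 onward, concatenate the second-to-last term with the last: dd·mm = ddmm, mm·ddmm = mmddmm, …
Continuing: mmddmmddmmmmddmm · ddmmmmddmmmmddmmddmmmmddmm gives term 8.

mmddmmddmmmmddmmddmmmmddmmmmddmmddmmmmddmm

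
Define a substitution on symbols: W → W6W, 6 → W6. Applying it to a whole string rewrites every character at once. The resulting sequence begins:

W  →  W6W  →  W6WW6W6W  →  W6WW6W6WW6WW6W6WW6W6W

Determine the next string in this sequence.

Rewriting the 21 symbols of W6WW6W6WW6WW6W6WW6W6W one by one yields W6W W6 W6W W6W W6 W6W W6 W6W W6W W6 W6W W6W W6 W6W W6 W6W W6W W6 W6W W6 W6W; concatenated:

W6WW6W6WW6WW6W6WW6W6WW6WW6W6WW6WW6W6WW6W6WW6WW6W6WW6W6W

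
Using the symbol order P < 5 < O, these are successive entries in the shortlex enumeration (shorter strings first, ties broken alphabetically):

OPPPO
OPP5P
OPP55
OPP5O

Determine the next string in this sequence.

OPPOP

Treat OPP5O as a base-3 numeral over the given alphabet and add one, carrying through any trailing O's.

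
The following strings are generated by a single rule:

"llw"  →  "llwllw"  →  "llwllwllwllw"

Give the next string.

llwllwllwllwllwllwllwllw

Each string is two copies of the previous one concatenated.
So the next term is two copies of llwllwllwllw.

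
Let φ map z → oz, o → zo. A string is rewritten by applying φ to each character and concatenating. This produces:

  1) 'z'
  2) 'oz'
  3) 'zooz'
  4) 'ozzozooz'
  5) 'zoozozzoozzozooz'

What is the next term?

Rewriting the 16 symbols of zoozozzoozzozooz one by one yields oz zo zo oz zo oz oz zo zo oz oz zo oz zo zo oz; concatenated:

ozzozoozzoozozzozoozozzoozzozooz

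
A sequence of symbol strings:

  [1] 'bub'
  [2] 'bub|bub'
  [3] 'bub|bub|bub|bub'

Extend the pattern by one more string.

Every step duplicates the string with '|' between the halves.
One more doubling of bub|bub|bub|bub gives the answer.

bub|bub|bub|bub|bub|bub|bub|bub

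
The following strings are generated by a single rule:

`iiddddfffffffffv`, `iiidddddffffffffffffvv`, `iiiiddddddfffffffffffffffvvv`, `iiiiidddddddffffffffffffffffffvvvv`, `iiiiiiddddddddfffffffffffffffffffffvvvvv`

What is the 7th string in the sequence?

The n-th term is n i's then n+2 d's then 3n+3 f's then n-1 v's, where the shown terms are n = 2, 3, 4, 5, 6.
At n = 8 the blocks have lengths 8, 10, 27, 7.

iiiiiiiiddddddddddfffffffffffffffffffffffffffvvvvvvv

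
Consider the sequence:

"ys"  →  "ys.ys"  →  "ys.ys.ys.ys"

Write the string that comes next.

s(k+1) = s(k)·.·s(k) — each term doubles the last with '.' between the halves.
So the next term is two copies of ys.ys.ys.ys with '.' between the halves.

ys.ys.ys.ys.ys.ys.ys.ys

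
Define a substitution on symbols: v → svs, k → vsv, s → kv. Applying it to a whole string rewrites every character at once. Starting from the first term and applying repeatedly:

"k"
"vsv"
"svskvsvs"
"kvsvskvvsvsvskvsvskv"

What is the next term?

Replace each of the 20 characters of kvsvskvvsvsvskvsvskv in place — vsv svs kv svs kv vsv svs svs kv svs kv svs kv vsv svs kv svs kv vsv svs — and concatenate.

vsvsvskvsvskvvsvsvssvskvsvskvsvskvvsvsvskvsvskvvsvsvs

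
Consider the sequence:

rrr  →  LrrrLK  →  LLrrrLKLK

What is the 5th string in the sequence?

LLLLrrrLKLKLKLK

s(k+1) = L·s(k)·LK, so each term gains L as a prefix and LK as a suffix.
From LLrrrLKLK, 2 further steps: LLrrrLKLK → LLLrrrLKLKLK → (answer).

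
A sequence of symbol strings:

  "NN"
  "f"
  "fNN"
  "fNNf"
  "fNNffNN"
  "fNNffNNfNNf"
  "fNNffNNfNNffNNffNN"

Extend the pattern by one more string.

fNNffNNfNNffNNffNNfNNffNNfNNf

Each term (from the third on) is the previous term followed by the one before it: term 3 = f·NN = fNN.
So term 8 is fNNffNNfNNffNNffNN·fNNffNNfNNf.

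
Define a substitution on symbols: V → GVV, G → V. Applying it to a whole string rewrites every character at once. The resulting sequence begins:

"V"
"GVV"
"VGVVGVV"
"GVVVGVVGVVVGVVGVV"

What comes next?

φ(GVVVGVVGVVVGVVGVV) expands symbol-by-symbol to V GVV GVV GVV V GVV GVV V GVV GVV GVV V GVV GVV V GVV GVV; joining the 17 pieces gives the next term.

VGVVGVVGVVVGVVGVVVGVVGVVGVVVGVVGVVVGVVGVV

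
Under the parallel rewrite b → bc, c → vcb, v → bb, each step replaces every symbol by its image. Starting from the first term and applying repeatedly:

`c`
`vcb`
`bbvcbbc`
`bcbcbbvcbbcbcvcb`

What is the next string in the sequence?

bcvcbbcvcbbcbcbbvcbbcbcvcbbcvcbbbvcbbc

Applying the rule to each of the 16 symbols of bcbcbbvcbbcbcvcb gives the pieces bc vcb bc vcb bc bc bb vcb bc bc vcb bc vcb bb vcb bc, which concatenate to the answer.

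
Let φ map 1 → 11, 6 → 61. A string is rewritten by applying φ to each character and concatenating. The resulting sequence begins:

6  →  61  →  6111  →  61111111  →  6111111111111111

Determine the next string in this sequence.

61111111111111111111111111111111

φ(6111111111111111) expands symbol-by-symbol to 61 11 11 11 11 11 11 11 11 11 11 11 11 11 11 11; joining the 16 pieces gives the next term.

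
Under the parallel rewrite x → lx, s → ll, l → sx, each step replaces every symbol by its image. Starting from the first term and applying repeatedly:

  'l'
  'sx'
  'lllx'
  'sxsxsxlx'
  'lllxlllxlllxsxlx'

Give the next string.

sxsxsxlxsxsxsxlxsxsxsxlxlllxsxlx

Applying the rule to each of the 16 symbols of lllxlllxlllxsxlx gives the pieces sx sx sx lx sx sx sx lx sx sx sx lx ll lx sx lx, which concatenate to the answer.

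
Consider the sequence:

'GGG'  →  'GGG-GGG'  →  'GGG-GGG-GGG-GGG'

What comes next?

s(k+1) = s(k)·-·s(k) — each term doubles the last with '-' between the halves.
Doubling GGG-GGG-GGG-GGG with '-' between the halves:

GGG-GGG-GGG-GGG-GGG-GGG-GGG-GGG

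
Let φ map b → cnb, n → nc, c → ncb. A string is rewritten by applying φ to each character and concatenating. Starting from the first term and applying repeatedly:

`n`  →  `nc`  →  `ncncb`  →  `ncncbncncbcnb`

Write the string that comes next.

ncncbncncbcnbncncbncncbcnbncbnccnb

Applying the rule to each of the 13 symbols of ncncbncncbcnb gives the pieces nc ncb nc ncb cnb nc ncb nc ncb cnb ncb nc cnb, which concatenate to the answer.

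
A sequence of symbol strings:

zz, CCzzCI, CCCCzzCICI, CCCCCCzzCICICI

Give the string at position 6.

CCCCCCCCCCzzCICICICICI

Every step adds CC to the front and CI to the end of the previous string.
From CCCCCCzzCICICI, 2 further steps: CCCCCCzzCICICI → CCCCCCCCzzCICICICI → (answer).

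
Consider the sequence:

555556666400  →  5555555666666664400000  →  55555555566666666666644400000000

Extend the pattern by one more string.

The n-th term is 2n+3 5's then 4n 6's then n 4's then 3n-1 0's (n = 1, 2, …).
At n = 4 the blocks have lengths 11, 16, 4, 11.

555555555556666666666666666444400000000000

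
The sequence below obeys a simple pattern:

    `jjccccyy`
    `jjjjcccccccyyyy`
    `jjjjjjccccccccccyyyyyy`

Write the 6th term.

jjjjjjjjjjjjcccccccccccccccccccyyyyyyyyyyyy

The n-th term is 2n j's then 3n+1 c's then 2n y's (n = 1, 2, …).
For term 6, n = 6, so the run lengths are 12, 19, 12.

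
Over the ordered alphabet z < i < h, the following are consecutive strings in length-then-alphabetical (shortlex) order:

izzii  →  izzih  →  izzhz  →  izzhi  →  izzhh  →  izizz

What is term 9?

iziiz

Continuing the enumeration 3 steps past izizz: izizz → izizi → izizh → (answer).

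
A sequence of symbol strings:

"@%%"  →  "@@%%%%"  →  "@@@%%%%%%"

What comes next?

The n-th term is n @'s then 2n %'s (n = 1, 2, …).
At n = 4 the blocks have lengths 4, 8.

@@@@%%%%%%%%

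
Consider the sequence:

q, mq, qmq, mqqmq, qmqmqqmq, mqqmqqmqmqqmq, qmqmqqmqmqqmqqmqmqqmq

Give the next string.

This is a Fibonacci-style word recurrence s(k) = s(k−2)·s(k−1): e.g. q·mq = qmq.
Continuing: mqqmqqmqmqqmq · qmqmqqmqmqqmqqmqmqqmq gives term 8.

mqqmqqmqmqqmqqmqmqqmqmqqmqqmqmqqmq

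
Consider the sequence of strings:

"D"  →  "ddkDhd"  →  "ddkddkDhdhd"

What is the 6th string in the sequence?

ddkddkddkddkddkDhdhdhdhdhd

Every step adds ddk to the front and hd to the end of the previous string.
From ddkddkDhdhd, 3 further steps: ddkddkDhdhd → ddkddkddkDhdhdhd → ddkddkddkddkDhdhdhdhd → (answer).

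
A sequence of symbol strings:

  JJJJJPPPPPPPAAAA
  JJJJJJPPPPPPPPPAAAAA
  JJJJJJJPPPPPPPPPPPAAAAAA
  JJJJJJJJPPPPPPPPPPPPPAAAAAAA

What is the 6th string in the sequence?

Reading off run lengths: J runs 5, 6, 7, 8; P runs 7, 9, 11, 13; A runs 4, 5, 6, 7 — each is linear in n, where the shown terms are n = 3, 4, 5, 6.
For term 6, n = 8, so the run lengths are 10, 17, 9.

JJJJJJJJJJPPPPPPPPPPPPPPPPPAAAAAAAAA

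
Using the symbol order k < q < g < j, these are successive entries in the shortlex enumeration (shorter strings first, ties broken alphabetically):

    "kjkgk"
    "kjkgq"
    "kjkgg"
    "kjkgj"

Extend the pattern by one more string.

kjkjk

The successor of kjkgj increments the rightmost position that isn't already j and resets every position after it to k.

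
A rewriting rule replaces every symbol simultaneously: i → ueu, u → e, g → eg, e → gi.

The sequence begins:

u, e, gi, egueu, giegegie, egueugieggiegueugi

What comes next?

φ(egueugieggiegueugi) expands symbol-by-symbol to gi eg e gi e eg ueu gi eg eg ueu gi eg e gi e eg ueu; joining the 18 pieces gives the next term.

giegegieegueugiegegueugiegegieegueu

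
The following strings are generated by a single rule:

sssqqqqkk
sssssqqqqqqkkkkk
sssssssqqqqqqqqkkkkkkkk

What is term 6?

Reading off run lengths: s runs 3, 5, 7; q runs 4, 6, 8; k runs 2, 5, 8 — each is linear in n (n = 1, 2, …).
For term 6, n = 6, so the run lengths are 13, 14, 17.

sssssssssssssqqqqqqqqqqqqqqkkkkkkkkkkkkkkkkk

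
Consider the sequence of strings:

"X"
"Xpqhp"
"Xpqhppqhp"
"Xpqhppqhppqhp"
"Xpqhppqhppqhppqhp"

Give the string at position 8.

The strings grow by a fixed suffix pqhp each time.
From Xpqhppqhppqhppqhp, 3 further steps: Xpqhppqhppqhppqhp → Xpqhppqhppqhppqhppqhp → Xpqhppqhppqhppqhppqhppqhp → (answer).

Xpqhppqhppqhppqhppqhppqhppqhp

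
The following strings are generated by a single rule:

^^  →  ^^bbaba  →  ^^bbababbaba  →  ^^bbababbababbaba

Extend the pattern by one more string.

Every step adds bbaba to the end: s(k+1) = s(k)·bbaba.
Applying this once more to ^^bbababbababbaba:

^^bbababbababbababbaba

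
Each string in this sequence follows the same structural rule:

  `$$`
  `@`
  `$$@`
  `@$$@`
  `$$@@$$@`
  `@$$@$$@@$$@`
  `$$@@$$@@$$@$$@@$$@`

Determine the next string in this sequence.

This is a Fibonacci-style word recurrence s(k) = s(k−2)·s(k−1): e.g. $$·@ = $$@.
The next term joins @$$@$$@@$$@ and $$@@$$@@$$@$$@@$$@.

@$$@$$@@$$@$$@@$$@@$$@$$@@$$@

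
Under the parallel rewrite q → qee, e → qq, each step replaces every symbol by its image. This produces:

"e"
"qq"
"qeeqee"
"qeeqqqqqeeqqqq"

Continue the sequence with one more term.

Rewriting the 14 symbols of qeeqqqqqeeqqqq one by one yields qee qq qq qee qee qee qee qee qq qq qee qee qee qee; concatenated:

qeeqqqqqeeqeeqeeqeeqeeqqqqqeeqeeqeeqee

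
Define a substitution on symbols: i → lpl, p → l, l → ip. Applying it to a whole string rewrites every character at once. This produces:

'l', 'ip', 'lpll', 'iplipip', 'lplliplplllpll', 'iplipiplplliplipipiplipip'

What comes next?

Replace each of the 25 characters of iplipiplplliplipipiplipip in place — lpl l ip lpl l lpl l ip l ip ip lpl l ip lpl l lpl l lpl l ip lpl l lpl l — and concatenate.

lplliplplllplliplipiplplliplplllplllplliplplllpll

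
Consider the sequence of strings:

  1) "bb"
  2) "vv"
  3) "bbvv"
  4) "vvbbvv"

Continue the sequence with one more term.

bbvvvvbbvv

Each term (from the third on) is the two preceding terms concatenated in order: term 3 = bb·vv = bbvv.
The next term joins bbvv and vvbbvv.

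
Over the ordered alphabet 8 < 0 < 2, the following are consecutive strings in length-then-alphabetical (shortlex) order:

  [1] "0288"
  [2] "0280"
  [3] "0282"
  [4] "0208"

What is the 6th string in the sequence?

0202

Stepping forward 2 times from 0208: 0208 → 0200, then the target.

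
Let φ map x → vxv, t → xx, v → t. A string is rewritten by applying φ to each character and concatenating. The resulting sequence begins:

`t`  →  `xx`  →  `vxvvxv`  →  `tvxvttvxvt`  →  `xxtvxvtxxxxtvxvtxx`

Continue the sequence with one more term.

φ(xxtvxvtxxxxtvxvtxx) expands symbol-by-symbol to vxv vxv xx t vxv t xx vxv vxv vxv vxv xx t vxv t xx vxv vxv; joining the 18 pieces gives the next term.

vxvvxvxxtvxvtxxvxvvxvvxvvxvxxtvxvtxxvxvvxv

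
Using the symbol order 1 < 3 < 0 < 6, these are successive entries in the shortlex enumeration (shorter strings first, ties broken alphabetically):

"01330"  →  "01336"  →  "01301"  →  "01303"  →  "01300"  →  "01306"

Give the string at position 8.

Advancing 2 positions from 01306 through 01306 → 01361 reaches term 8.

01363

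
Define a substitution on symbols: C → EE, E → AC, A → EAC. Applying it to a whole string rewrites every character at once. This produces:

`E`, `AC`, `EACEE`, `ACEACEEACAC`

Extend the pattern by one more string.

Expanding ACEACEEACAC: A→EAC, C→EE, E→AC, A→EAC, C→EE, E→AC, E→AC, A→EAC, C→EE, A→EAC, C→EE. Concatenated: EAC EE AC EAC EE AC AC EAC EE EAC EE.

EACEEACEACEEACACEACEEEACEE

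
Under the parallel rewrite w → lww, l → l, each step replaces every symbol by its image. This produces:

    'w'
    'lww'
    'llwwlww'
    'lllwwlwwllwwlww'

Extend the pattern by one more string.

Applying the rule to each of the 15 symbols of lllwwlwwllwwlww gives the pieces l l l lww lww l lww lww l l lww lww l lww lww, which concatenate to the answer.

llllwwlwwllwwlwwlllwwlwwllwwlww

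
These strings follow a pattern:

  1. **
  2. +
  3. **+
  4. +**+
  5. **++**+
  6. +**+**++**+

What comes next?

**++**++**+**++**+

From term 3 onward, concatenate the second-to-last term with the last: **·+ = **+, +·**+ = +**+, …
The next term joins **++**+ and +**+**++**+.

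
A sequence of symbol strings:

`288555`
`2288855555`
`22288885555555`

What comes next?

222288888555555555

Each string has the form 2^{n} 8^{n+1} 5^{2n+1} (n = 1, 2, …).
Setting n = 4 gives 4, 5, 9 characters in each block.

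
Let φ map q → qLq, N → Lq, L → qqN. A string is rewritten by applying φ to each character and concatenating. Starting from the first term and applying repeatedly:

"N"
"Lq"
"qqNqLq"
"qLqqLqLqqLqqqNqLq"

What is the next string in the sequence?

Applying the rule to each of the 17 symbols of qLqqLqLqqLqqqNqLq gives the pieces qLq qqN qLq qLq qqN qLq qqN qLq qLq qqN qLq qLq qLq Lq qLq qqN qLq, which concatenate to the answer.

qLqqqNqLqqLqqqNqLqqqNqLqqLqqqNqLqqLqqLqLqqLqqqNqLq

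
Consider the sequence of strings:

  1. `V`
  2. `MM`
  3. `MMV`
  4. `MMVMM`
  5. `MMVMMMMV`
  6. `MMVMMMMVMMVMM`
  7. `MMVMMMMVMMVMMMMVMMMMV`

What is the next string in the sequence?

MMVMMMMVMMVMMMMVMMMMVMMVMMMMVMMVMM

Each term (from the third on) is the previous term followed by the one before it: term 3 = MM·V = MMV.
Continuing: MMVMMMMVMMVMMMMVMMMMV · MMVMMMMVMMVMM gives term 8.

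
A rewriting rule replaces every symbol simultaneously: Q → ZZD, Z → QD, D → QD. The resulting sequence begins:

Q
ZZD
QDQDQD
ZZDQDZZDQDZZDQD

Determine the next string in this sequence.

Rewriting the 15 symbols of ZZDQDZZDQDZZDQD one by one yields QD QD QD ZZD QD QD QD QD ZZD QD QD QD QD ZZD QD; concatenated:

QDQDQDZZDQDQDQDQDZZDQDQDQDQDZZDQD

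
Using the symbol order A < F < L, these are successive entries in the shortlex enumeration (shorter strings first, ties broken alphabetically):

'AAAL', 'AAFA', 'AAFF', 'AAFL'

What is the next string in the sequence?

AALA

Find the rightmost character of AAFL below L, bump it to the next letter, and reset everything to its right to A.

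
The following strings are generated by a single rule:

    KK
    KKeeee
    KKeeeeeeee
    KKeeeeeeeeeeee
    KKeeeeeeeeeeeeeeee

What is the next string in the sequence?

Each term is the previous one with eeee appended.
Applying this once more to KKeeeeeeeeeeeeeeee:

KKeeeeeeeeeeeeeeeeeeee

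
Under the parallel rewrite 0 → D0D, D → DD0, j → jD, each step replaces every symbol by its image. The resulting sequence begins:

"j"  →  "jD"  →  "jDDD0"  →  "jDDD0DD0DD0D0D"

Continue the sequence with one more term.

jDDD0DD0DD0D0DDD0DD0D0DDD0DD0D0DDD0D0DDD0

φ(jDDD0DD0DD0D0D) expands symbol-by-symbol to jD DD0 DD0 DD0 D0D DD0 DD0 D0D DD0 DD0 D0D DD0 D0D DD0; joining the 14 pieces gives the next term.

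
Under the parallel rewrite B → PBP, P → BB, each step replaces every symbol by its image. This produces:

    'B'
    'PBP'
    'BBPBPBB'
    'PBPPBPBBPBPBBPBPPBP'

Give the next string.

Rewriting the 19 symbols of PBPPBPBBPBPBBPBPPBP one by one yields BB PBP BB BB PBP BB PBP PBP BB PBP BB PBP PBP BB PBP BB BB PBP BB; concatenated:

BBPBPBBBBPBPBBPBPPBPBBPBPBBPBPPBPBBPBPBBBBPBPBB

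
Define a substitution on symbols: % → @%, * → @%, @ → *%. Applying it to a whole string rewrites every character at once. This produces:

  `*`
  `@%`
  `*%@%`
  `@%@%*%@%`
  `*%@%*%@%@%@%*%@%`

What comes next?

@%@%*%@%@%@%*%@%*%@%*%@%@%@%*%@%

Applying the rule to each of the 16 symbols of *%@%*%@%@%@%*%@% gives the pieces @% @% *% @% @% @% *% @% *% @% *% @% @% @% *% @%, which concatenate to the answer.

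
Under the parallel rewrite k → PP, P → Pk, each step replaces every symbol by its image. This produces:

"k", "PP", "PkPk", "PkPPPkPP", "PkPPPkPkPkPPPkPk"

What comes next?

PkPPPkPkPkPPPkPPPkPPPkPkPkPPPkPP

Applying the rule to each of the 16 symbols of PkPPPkPkPkPPPkPk gives the pieces Pk PP Pk Pk Pk PP Pk PP Pk PP Pk Pk Pk PP Pk PP, which concatenate to the answer.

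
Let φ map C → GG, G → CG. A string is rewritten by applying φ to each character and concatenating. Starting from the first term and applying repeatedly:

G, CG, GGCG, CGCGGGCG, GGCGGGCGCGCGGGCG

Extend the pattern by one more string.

Rewriting the 16 symbols of GGCGGGCGCGCGGGCG one by one yields CG CG GG CG CG CG GG CG GG CG GG CG CG CG GG CG; concatenated:

CGCGGGCGCGCGGGCGGGCGGGCGCGCGGGCG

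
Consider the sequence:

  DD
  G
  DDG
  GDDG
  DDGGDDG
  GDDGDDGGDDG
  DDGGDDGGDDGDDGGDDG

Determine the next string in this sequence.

GDDGDDGGDDGDDGGDDGGDDGDDGGDDG

This is a Fibonacci-style word recurrence s(k) = s(k−2)·s(k−1): e.g. DD·G = DDG.
The next term joins GDDGDDGGDDG and DDGGDDGGDDGDDGGDDG.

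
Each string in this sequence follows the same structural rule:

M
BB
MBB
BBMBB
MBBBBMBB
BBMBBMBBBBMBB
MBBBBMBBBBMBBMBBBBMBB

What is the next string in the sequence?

This is a Fibonacci-style word recurrence s(k) = s(k−2)·s(k−1): e.g. M·BB = MBB.
Continuing: BBMBBMBBBBMBB · MBBBBMBBBBMBBMBBBBMBB gives term 8.

BBMBBMBBBBMBBMBBBBMBBBBMBBMBBBBMBB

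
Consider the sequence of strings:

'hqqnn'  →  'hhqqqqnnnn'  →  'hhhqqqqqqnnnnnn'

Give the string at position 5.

hhhhhqqqqqqqqqqnnnnnnnnnn

The n-th term is n h's then 2n q's then 2n n's (n = 1, 2, …).
For term 5, n = 5, so the run lengths are 5, 10, 10.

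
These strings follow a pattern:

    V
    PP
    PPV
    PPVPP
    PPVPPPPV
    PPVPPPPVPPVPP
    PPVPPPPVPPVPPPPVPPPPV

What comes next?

PPVPPPPVPPVPPPPVPPPPVPPVPPPPVPPVPP

Each term (from the third on) is the previous term followed by the one before it: term 3 = PP·V = PPV.
Continuing: PPVPPPPVPPVPPPPVPPPPV · PPVPPPPVPPVPP gives term 8.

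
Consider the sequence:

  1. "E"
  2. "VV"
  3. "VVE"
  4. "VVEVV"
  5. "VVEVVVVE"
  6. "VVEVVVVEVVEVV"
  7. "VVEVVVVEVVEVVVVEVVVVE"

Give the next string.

From term 3 onward, concatenate the last term with the second-to-last: VV·E = VVE, VVE·VV = VVEVV, …
The next term joins VVEVVVVEVVEVVVVEVVVVE and VVEVVVVEVVEVV.

VVEVVVVEVVEVVVVEVVVVEVVEVVVVEVVEVV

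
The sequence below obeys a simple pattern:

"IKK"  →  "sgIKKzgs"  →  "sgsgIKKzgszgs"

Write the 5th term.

Every step adds sg to the front and zgs to the end of the previous string.
From sgsgIKKzgszgs, 2 further steps: sgsgIKKzgszgs → sgsgsgIKKzgszgszgs → (answer).

sgsgsgsgIKKzgszgszgszgs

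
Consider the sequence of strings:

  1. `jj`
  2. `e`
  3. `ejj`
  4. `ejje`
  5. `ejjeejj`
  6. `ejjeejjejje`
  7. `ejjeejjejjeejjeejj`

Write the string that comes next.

This is a Fibonacci-style word recurrence s(k) = s(k−1)·s(k−2): e.g. e·jj = ejj.
So term 8 is ejjeejjejjeejjeejj·ejjeejjejje.

ejjeejjejjeejjeejjejjeejjejje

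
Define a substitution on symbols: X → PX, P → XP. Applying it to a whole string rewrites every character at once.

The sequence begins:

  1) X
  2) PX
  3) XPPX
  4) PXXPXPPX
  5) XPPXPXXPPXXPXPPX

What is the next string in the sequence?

PXXPXPPXXPPXPXXPXPPXPXXPPXXPXPPX

φ(XPPXPXXPPXXPXPPX) expands symbol-by-symbol to PX XP XP PX XP PX PX XP XP PX PX XP PX XP XP PX; joining the 16 pieces gives the next term.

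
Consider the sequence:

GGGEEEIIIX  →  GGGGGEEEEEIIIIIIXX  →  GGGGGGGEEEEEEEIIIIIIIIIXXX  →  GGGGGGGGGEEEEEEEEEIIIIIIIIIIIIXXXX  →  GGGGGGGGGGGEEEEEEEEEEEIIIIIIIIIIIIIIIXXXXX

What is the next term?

GGGGGGGGGGGGGEEEEEEEEEEEEEIIIIIIIIIIIIIIIIIIXXXXXX

Term n consists of 2n+1 G's, followed by 2n+1 E's, followed by 3n I's, followed by n X's (n = 1, 2, …).
Setting n = 6 gives 13, 13, 18, 6 characters in each block.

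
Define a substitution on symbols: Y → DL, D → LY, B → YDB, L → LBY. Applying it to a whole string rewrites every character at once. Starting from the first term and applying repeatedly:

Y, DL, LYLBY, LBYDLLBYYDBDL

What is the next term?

LBYYDBDLLYLBYLBYYDBDLDLLYYDBLYLBY

Applying the rule to each of the 13 symbols of LBYDLLBYYDBDL gives the pieces LBY YDB DL LY LBY LBY YDB DL DL LY YDB LY LBY, which concatenate to the answer.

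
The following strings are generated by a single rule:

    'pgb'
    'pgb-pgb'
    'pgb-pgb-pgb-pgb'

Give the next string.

Each string is two copies of the previous one joined by '-'.
So the next term is two copies of pgb-pgb-pgb-pgb with '-' between the halves.

pgb-pgb-pgb-pgb-pgb-pgb-pgb-pgb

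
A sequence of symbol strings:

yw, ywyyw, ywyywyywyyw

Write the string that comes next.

Each string is two copies of the previous one joined by 'y'.
Doubling ywyywyywyyw with 'y' between the halves:

ywyywyywyywyywyywyywyyw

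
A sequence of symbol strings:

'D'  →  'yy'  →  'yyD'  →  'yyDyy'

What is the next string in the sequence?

yyDyyyyD

Each term (from the third on) is the previous term followed by the one before it: term 3 = yy·D = yyD.
Continuing: yyDyy · yyD gives term 5.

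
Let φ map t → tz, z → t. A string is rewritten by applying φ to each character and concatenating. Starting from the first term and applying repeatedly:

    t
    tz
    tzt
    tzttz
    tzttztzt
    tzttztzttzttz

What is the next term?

Replace each of the 13 characters of tzttztzttzttz in place — tz t tz tz t tz t tz tz t tz tz t — and concatenate.

tzttztzttzttztzttztzt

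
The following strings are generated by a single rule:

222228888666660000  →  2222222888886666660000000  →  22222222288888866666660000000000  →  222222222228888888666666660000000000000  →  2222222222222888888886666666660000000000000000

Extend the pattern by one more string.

22222222222222288888888866666666660000000000000000000

Term n consists of 2n+1 2's, followed by n+2 8's, followed by n+3 6's, followed by 3n-2 0's, where the shown terms are n = 2, 3, 4, 5, 6.
Setting n = 7 gives 15, 9, 10, 19 characters in each block.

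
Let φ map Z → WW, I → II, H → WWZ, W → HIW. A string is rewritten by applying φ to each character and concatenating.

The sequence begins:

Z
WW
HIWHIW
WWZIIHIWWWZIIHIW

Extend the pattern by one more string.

Applying the rule to each of the 16 symbols of WWZIIHIWWWZIIHIW gives the pieces HIW HIW WW II II WWZ II HIW HIW HIW WW II II WWZ II HIW, which concatenate to the answer.

HIWHIWWWIIIIWWZIIHIWHIWHIWWWIIIIWWZIIHIW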